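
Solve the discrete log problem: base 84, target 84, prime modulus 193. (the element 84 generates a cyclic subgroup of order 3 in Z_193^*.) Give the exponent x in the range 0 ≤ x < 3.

Successive powers of 84 modulo 193:
  84^0=1  84^1=84
So 84^1 ≡ 84 (mod 193), giving x = 1.

1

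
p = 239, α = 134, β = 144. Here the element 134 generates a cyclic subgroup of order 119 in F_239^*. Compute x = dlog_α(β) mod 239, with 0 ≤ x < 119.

93

Baby-step giant-step with m = ceil(sqrt(119)) = 11.
Baby table (134^j mod 239 for j=0..10):
  0:1  1:134  2:31  3:91  4:5  5:192  6:155  7:216
  8:25  9:4  10:58
Giant step factor: 134^(-11) ≡ 133 (mod 239).
Scan 144·133^i mod 239 for i = 0, 1, …:
  i=0: 144   i=1: 32   i=2: 193   i=3: 96
  i=4: 101   i=5: 49   i=6: 64   i=7: 147
  i=8: 192
Match at i=8, j=5: x = 8·11 + 5 = 93.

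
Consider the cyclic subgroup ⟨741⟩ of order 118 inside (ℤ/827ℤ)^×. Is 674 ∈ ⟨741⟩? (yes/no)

674 ∈ ⟨741⟩ iff 674^118 ≡ 1 (mod 827), since |⟨741⟩| = 118.
674^118 mod 827 = 490.
Since 490 ≠ 1, 674 does not lie in the subgroup.

no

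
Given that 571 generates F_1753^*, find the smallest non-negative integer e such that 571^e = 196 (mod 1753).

Baby-step giant-step with m = ceil(sqrt(1752)) = 42.
Baby table (571^j mod 1753 for j=0..41):
  0:1  1:571  2:1736  3:811  4:289  5:237  6:346  7:1230
  8:1130  9:126  10:73  11:1364  12:512  13:1354  14:61  15:1524
  16:716  17:387  18:99  19:433  20:70  21:1404  22:563  23:674
  24:947  25:813  26:1431  27:203  28:215  29:55  30:1604  31:818
  32:780  33:118  34:764  35:1500  36:1036  37:795  38:1671  39:509
  40:1394  41:112
Giant step factor: 571^(-42) ≡ 1726 (mod 1753).
Scan 196·1726^i mod 1753 for i = 0, 1, …:
  i=0: 196   i=1: 1720   i=2: 891   i=3: 485
  i=4: 929   i=5: 1212   i=6: 583   i=7: 36
  i=8: 781   i=9: 1702     …   i=14: 901
  i=15: 215
Match at i=15, j=28: e = 15·42 + 28 = 658.

658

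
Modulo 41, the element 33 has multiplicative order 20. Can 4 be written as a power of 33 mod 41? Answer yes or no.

yes

⟨33⟩ has order 20; its elements mod 41 are {1, 2, 4, 5, 8, 9, 10, 16, 18, 20, 21, 23, 25, 31, 32, 33, 36, 37, 39, 40}.
4 is in this set.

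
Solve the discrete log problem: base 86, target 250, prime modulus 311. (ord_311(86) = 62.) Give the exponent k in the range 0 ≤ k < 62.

34

Baby-step giant-step with m = ceil(sqrt(62)) = 8.
Baby table (86^j mod 311 for j=0..7):
  0:1  1:86  2:243  3:61  4:270  5:206  6:300  7:298
Giant step factor: 86^(-8) ≡ 195 (mod 311).
Scan 250·195^i mod 311 for i = 0, 1, …:
  i=0: 250   i=1: 234   i=2: 224   i=3: 140
  i=4: 243
Match at i=4, j=2: k = 4·8 + 2 = 34.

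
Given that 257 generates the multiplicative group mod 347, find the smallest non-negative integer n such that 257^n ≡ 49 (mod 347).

130

Baby-step giant-step with m = ceil(sqrt(346)) = 19.
Baby table (257^j mod 347 for j=0..18):
  0:1  1:257  2:119  3:47  4:281  5:41  6:127  7:21
  8:192  9:70  10:293  11:2  12:167  13:238  14:94  15:215
  16:82  17:254  18:42
Giant step factor: 257^(-19) ≡ 272 (mod 347).
Scan 49·272^i mod 347 for i = 0, 1, …:
  i=0: 49   i=1: 142   i=2: 107   i=3: 303
  i=4: 177   i=5: 258   i=6: 82
Match at i=6, j=16: n = 6·19 + 16 = 130.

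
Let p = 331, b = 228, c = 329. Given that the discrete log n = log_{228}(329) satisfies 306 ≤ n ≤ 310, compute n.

308

Compute 228^306 mod 331 = 253, then multiply by 228 repeatedly:
  228^306=253  228^307=90  228^308=329
Found 329 at exponent 308.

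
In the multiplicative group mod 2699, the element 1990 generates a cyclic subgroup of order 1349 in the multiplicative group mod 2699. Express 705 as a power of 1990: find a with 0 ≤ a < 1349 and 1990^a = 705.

Baby-step giant-step with m = ceil(sqrt(1349)) = 37.
Baby table (1990^j mod 2699 for j=0..36):
  0:1  1:1990  2:667  3:2121  4:2253  5:431  6:2107  7:1383
  8:1889  9:2102  10:2229  11:1253  12:2293  13:1760  14:1797  15:2554
  16:243  17:449  18:141  19:2593  20:2281  21:2171  22:1890  23:1393
  24:197  25:675  26:1847  27:2191  28:1205  29:1238  30:2132  31:2551
  32:2370  33:1147  34:1875  35:1232  36:988
Giant step factor: 1990^(-37) ≡ 1170 (mod 2699).
Scan 705·1170^i mod 2699 for i = 0, 1, …:
  i=0: 705   i=1: 1655   i=2: 1167   i=3: 2395
  i=4: 588   i=5: 2414   i=6: 1226   i=7: 1251
  i=8: 812   i=9: 2691     …   i=25: 1245
  i=26: 1889
Match at i=26, j=8: a = 26·37 + 8 = 970.

970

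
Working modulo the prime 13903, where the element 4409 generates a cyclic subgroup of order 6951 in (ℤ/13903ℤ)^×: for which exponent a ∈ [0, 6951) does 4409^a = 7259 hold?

1424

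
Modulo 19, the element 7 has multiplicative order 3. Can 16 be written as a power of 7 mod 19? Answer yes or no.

16 ∈ ⟨7⟩ iff 16^3 ≡ 1 (mod 19), since |⟨7⟩| = 3.
16^3 mod 19 = 11.
Since 11 ≠ 1, 16 does not lie in the subgroup.

no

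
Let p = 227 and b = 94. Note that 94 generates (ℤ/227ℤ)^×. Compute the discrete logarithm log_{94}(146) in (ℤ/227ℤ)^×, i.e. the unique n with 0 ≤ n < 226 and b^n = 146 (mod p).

119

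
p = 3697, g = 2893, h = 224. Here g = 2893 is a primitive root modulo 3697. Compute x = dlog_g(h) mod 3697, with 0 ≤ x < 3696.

Baby-step giant-step with m = ceil(sqrt(3696)) = 61.
Baby table (2893^j mod 3697 for j=0..60):
  0:1  1:2893  2:3138  3:2099  4:1933  5:2305  6:2674  7:1758
  8:2519  9:680  10:436  11:671  12:278  13:2005  14:3569  15:3093
  16:1309  17:1209  18:275  19:720  20:1549  21:493  22:2904  23:1688
  24:3344  25:2840  26:1386  27:2150  28:1596  29:3372  30:2510  31:522
  32:1770  33:265  34:1366  35:3442  36:1685  37:2059  38:820  39:2483
  40:48  41:2075  42:2744  43:933  44:359  45:3427  46:2654  47:3050
  48:2608  49:3064  50:2443  51:2632  52:2253  53:118  54:1250  55:584
  56:3680  57:2577  58:2109  59:1287  60:412
Giant step factor: 2893^(-61) ≡ 2542 (mod 3697).
Scan 224·2542^i mod 3697 for i = 0, 1, …:
  i=0: 224   i=1: 70   i=2: 484   i=3: 2924
  i=4: 1838   i=5: 2885   i=6: 2519
Match at i=6, j=8: x = 6·61 + 8 = 374.

374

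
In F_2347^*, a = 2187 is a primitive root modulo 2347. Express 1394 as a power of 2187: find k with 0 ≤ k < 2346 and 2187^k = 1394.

Baby-step giant-step with m = ceil(sqrt(2346)) = 49.
Baby table (2187^j mod 2347 for j=0..48):
  0:1  1:2187  2:2130  3:1862  4:149  5:1977  6:525  7:492
  8:1078  9:1198  10:774  11:551  12:1026  13:130  14:323  15:2301
  16:319  17:594  18:1187  19:187  20:591  21:1667  22:838  23:2046
  24:1220  25:1948  26:471  27:2091  28:1061  29:1571  30:2116  31:1755
  32:840  33:1726  34:786  35:978  36:769  37:1351  38:2111  39:208
  40:1925  41:1804  42:41  43:481  44:491  45:1238  46:1415  47:1259
  48:402
Giant step factor: 2187^(-49) ≡ 654 (mod 2347).
Scan 1394·654^i mod 2347 for i = 0, 1, …:
  i=0: 1394   i=1: 1040   i=2: 1877   i=3: 77
  i=4: 1071   i=5: 1028   i=6: 1070   i=7: 374
  i=8: 508   i=9: 1305     …   i=33: 535
  i=34: 187
Match at i=34, j=19: k = 34·49 + 19 = 1685.

1685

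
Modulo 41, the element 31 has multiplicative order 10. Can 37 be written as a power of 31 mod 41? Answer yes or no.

37 ∈ ⟨31⟩ iff 37^10 ≡ 1 (mod 41), since |⟨31⟩| = 10.
37^10 mod 41 = 1.
Since 1 = 1, 37 lies in the subgroup.

yes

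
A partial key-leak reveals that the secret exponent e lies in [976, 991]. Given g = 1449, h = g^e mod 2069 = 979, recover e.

988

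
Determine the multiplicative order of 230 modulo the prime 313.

78

The order of 230 must divide p − 1 = 312 = 2^3 · 3 · 13.
Divisors: 1, 2, 3, 4, 6, 8, 12, 13, 24, 26, 39, 52, 78, 104, 156, 312.
Check each in increasing order: 230^1 ≡ 230;  230^2 ≡ 3;  230^3 ≡ 64;  230^4 ≡ 9;  230^6 ≡ 27;  230^8 ≡ 81;  230^12 ≡ 103;  230^13 ≡ 215;  230^24 ≡ 280;  230^26 ≡ 214;  230^39 ≡ 312;  230^52 ≡ 98;  230^78 ≡ 1.
Smallest exponent giving 1 is 78.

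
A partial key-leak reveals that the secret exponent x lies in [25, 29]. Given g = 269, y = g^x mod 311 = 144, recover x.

Compute 269^25 mod 311 = 41, then multiply by 269 repeatedly:
  269^25=41  269^26=144
Found 144 at exponent 26.

26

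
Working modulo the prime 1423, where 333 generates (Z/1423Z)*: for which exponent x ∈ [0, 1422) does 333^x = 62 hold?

Baby-step giant-step with m = ceil(sqrt(1422)) = 38.
Baby table (333^j mod 1423 for j=0..37):
  0:1  1:333  2:1318  3:610  4:1064  5:1408  6:697  7:152
  8:811  9:1116  10:225  11:929  12:566  13:642  14:336  15:894
  16:295  17:48  18:331  19:652  20:820  21:1267  22:703  23:727
  24:181  25:507  26:917  27:839  28:479  29:131  30:933  31:475
  32:222  33:1353  34:881  35:235  36:1413  37:939
Giant step factor: 333^(-38) ≡ 763 (mod 1423).
Scan 62·763^i mod 1423 for i = 0, 1, …:
  i=0: 62   i=1: 347   i=2: 83   i=3: 717
  i=4: 639   i=5: 891   i=6: 1062   i=7: 619
  i=8: 1284   i=9: 668     …   i=15: 150
  i=16: 610
Match at i=16, j=3: x = 16·38 + 3 = 611.

611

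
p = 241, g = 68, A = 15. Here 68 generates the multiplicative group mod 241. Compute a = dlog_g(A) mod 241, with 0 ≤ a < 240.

Baby-step giant-step with m = ceil(sqrt(240)) = 16.
Baby table (68^j mod 241 for j=0..15):
  0:1  1:68  2:45  3:168  4:97  5:89  6:27  7:149
  8:10  9:198  10:209  11:234  12:6  13:167  14:29  15:44
Giant step factor: 68^(-16) ≡ 94 (mod 241).
Scan 15·94^i mod 241 for i = 0, 1, …:
  i=0: 15   i=1: 205   i=2: 231   i=3: 24
  i=4: 87   i=5: 225   i=6: 183   i=7: 91
  i=8: 119   i=9: 100   i=10: 1
Match at i=10, j=0: a = 10·16 + 0 = 160.

160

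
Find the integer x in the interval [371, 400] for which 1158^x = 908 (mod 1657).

373

Compute 1158^371 mod 1657 = 1321, then multiply by 1158 repeatedly:
  1158^371=1321  1158^372=307  1158^373=908
Found 908 at exponent 373.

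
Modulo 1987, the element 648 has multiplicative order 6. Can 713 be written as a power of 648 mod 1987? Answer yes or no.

no

⟨648⟩ has order 6; its elements mod 1987 are {1, 647, 648, 1339, 1340, 1986}.
713 is not in this set.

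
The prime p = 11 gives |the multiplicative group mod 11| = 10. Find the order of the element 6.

The order of 6 must divide p − 1 = 10 = 2 · 5.
Divisors: 1, 2, 5, 10.
Check each in increasing order: 6^1 ≡ 6;  6^2 ≡ 3;  6^5 ≡ 10;  6^10 ≡ 1.
Smallest exponent giving 1 is 10.

10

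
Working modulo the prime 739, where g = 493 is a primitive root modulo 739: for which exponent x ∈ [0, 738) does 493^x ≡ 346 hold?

345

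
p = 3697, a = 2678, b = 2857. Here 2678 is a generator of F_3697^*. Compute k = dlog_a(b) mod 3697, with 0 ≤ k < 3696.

Baby-step giant-step with m = ceil(sqrt(3696)) = 61.
Baby table (2678^j mod 3697 for j=0..60):
  0:1  1:2678  2:3201  3:2632  4:2014  5:3266  6:2943  7:3047
  8:587  9:761  10:911  11:3335  12:2875  13:2096  14:1042  15:2938
  16:748  17:3067  18:2389  19:1932  20:1793  21:2948  22:1649  23:1804
  24:2830  25:3587  26:1180  27:2802  28:2543  29:280  30:3046  31:1606
  32:1257  33:1976  34:1321  35:3306  36:2850  37:1692  38:2351  39:3684
  40:2156  41:2751  42:2754  43:3394  44:1906  45:2408  46:1056  47:3460
  48:1198  49:2945  50:1009  51:3292  52:2328  53:1242  54:2473  55:1367
  56:796  57:2216  58:763  59:2570  60:2343
Giant step factor: 2678^(-61) ≡ 3037 (mod 3697).
Scan 2857·3037^i mod 3697 for i = 0, 1, …:
  i=0: 2857   i=1: 3547   i=2: 2878   i=3: 778
  i=4: 403   i=5: 204   i=6: 2149   i=7: 1308
  i=8: 1818   i=9: 1645     …   i=36: 1172
  i=37: 2850
Match at i=37, j=36: k = 37·61 + 36 = 2293.

2293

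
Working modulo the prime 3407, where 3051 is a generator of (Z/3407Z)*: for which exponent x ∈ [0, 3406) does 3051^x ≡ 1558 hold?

2831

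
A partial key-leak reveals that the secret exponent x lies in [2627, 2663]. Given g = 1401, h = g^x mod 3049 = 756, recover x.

2632

Compute 1401^2627 mod 3049 = 811, then multiply by 1401 repeatedly:
  1401^2627=811  1401^2628=1983  1401^2629=544  1401^2630=2943  1401^2631=895
  1401^2632=756
Found 756 at exponent 2632.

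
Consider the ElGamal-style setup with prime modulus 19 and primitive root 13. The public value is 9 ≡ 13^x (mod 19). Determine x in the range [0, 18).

16

Successive powers of 13 modulo 19:
  13^0=1  13^1=13  13^2=17  13^3=12  13^4=4  13^5=14
  13^6=11  13^7=10  13^8=16  13^9=18  13^10=6  13^11=2
  13^12=7  13^13=15  13^14=5  13^15=8  13^16=9
So 13^16 ≡ 9 (mod 19), giving x = 16.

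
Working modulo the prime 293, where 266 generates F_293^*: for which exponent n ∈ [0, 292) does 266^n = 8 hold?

239

Baby-step giant-step with m = ceil(sqrt(292)) = 18.
Baby table (266^j mod 293 for j=0..17):
  0:1  1:266  2:143  3:241  4:232  5:182  6:67  7:242
  8:205  9:32  10:15  11:181  12:94  13:99  14:257  15:93
  16:126  17:114
Giant step factor: 266^(-18) ≡ 97 (mod 293).
Scan 8·97^i mod 293 for i = 0, 1, …:
  i=0: 8   i=1: 190   i=2: 264   i=3: 117
  i=4: 215   i=5: 52   i=6: 63   i=7: 251
  i=8: 28   i=9: 79   i=10: 45   i=11: 263
  i=12: 20   i=13: 182
Match at i=13, j=5: n = 13·18 + 5 = 239.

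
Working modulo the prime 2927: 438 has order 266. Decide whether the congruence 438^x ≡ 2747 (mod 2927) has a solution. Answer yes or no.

no

2747 ∈ ⟨438⟩ iff 2747^266 ≡ 1 (mod 2927), since |⟨438⟩| = 266.
2747^266 mod 2927 = 1587.
Since 1587 ≠ 1, 2747 does not lie in the subgroup.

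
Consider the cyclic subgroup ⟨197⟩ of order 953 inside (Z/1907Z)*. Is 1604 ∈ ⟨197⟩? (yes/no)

1604 ∈ ⟨197⟩ iff 1604^953 ≡ 1 (mod 1907), since |⟨197⟩| = 953.
1604^953 mod 1907 = 1.
Since 1 = 1, 1604 lies in the subgroup.

yes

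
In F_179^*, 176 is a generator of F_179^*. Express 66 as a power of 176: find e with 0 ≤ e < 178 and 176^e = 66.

44

Baby-step giant-step with m = ceil(sqrt(178)) = 14.
Baby table (176^j mod 179 for j=0..13):
  0:1  1:176  2:9  3:152  4:81  5:115  6:13  7:140
  8:117  9:7  10:158  11:63  12:169  13:30
Giant step factor: 176^(-14) ≡ 177 (mod 179).
Scan 66·177^i mod 179 for i = 0, 1, …:
  i=0: 66   i=1: 47   i=2: 85   i=3: 9
Match at i=3, j=2: e = 3·14 + 2 = 44.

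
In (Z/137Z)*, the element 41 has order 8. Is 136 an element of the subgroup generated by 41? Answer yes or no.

yes

136 ∈ ⟨41⟩ iff 136^8 ≡ 1 (mod 137), since |⟨41⟩| = 8.
136^8 mod 137 = 1.
Since 1 = 1, 136 lies in the subgroup.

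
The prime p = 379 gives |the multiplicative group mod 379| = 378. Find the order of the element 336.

The order of 336 must divide p − 1 = 378 = 2 · 3^3 · 7.
Divisors: 1, 2, 3, 6, 7, 9, 14, 18, 21, 27, 42, 54, 63, 126, 189, 378.
Check each in increasing order: 336^1 ≡ 336;  336^2 ≡ 333;  336^3 ≡ 83;  336^6 ≡ 67;  336^7 ≡ 151;  336^9 ≡ 255;  336^14 ≡ 61;  336^18 ≡ 216;  336^21 ≡ 115;  336^27 ≡ 125;  336^42 ≡ 339;  336^54 ≡ 86;  336^63 ≡ 327;  336^126 ≡ 51;  336^189 ≡ 1.
Smallest exponent giving 1 is 189.

189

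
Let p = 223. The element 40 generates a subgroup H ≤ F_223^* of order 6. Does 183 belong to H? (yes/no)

yes

183 ∈ ⟨40⟩ iff 183^6 ≡ 1 (mod 223), since |⟨40⟩| = 6.
183^6 mod 223 = 1.
Since 1 = 1, 183 lies in the subgroup.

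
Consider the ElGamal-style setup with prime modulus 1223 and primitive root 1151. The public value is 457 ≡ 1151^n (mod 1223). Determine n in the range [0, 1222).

281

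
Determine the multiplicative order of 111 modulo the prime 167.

The order of 111 must divide p − 1 = 166 = 2 · 83.
Divisors: 1, 2, 83, 166.
Check each in increasing order: 111^1 ≡ 111;  111^2 ≡ 130;  111^83 ≡ 166;  111^166 ≡ 1.
Smallest exponent giving 1 is 166.

166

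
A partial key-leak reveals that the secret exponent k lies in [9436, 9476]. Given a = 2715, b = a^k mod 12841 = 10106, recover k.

Compute 2715^9436 mod 12841 = 5098, then multiply by 2715 repeatedly:
  2715^9436=5098  2715^9437=11313  2715^9438=11964  2715^9439=7371  2715^9440=5987
  2715^9441=10840  2715^9442=11869  2715^9443=6266  2715^9444=10706  2715^9445=7607
  2715^9446=4677  2715^9447=11147  2715^9448=10709  2715^9449=2911  2715^9450=6150
  2715^9451=3950  2715^9452=2015  2715^9453=459  2715^9454=608  2715^9455=7072
  2715^9456=3185  2715^9457=5282  2715^9458=10074  2715^9459=12421  2715^9460=2549
  2715^9461=12077  2715^9462=5982  2715^9463=10106
Found 10106 at exponent 9463.

9463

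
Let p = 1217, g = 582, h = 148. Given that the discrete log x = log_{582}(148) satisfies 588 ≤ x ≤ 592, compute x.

588

Compute 582^588 mod 1217 = 148, then multiply by 582 repeatedly:
  582^588=148
Found 148 at exponent 588.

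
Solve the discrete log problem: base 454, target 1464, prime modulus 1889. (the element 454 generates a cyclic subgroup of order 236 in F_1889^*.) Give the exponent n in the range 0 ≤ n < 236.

63

Baby-step giant-step with m = ceil(sqrt(236)) = 16.
Baby table (454^j mod 1889 for j=0..15):
  0:1  1:454  2:215  3:1271  4:889  5:1249  6:346  7:297
  8:719  9:1518  10:1576  11:1462  12:709  13:756  14:1315  15:86
Giant step factor: 454^(-16) ≡ 405 (mod 1889).
Scan 1464·405^i mod 1889 for i = 0, 1, …:
  i=0: 1464   i=1: 1663   i=2: 1031   i=3: 86
Match at i=3, j=15: n = 3·16 + 15 = 63.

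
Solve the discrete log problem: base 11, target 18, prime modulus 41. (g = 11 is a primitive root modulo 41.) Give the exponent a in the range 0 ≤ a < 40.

32

Successive powers of 11 modulo 41:
  11^0=1  11^1=11  11^2=39  11^3=19  11^4=4  11^5=3
  11^6=33  11^7=35  11^8=16  11^9=12  11^10=9  11^11=17
  11^12=23  11^13=7  11^14=36  11^15=27  11^16=10  11^17=28
  11^18=21  11^19=26  11^20=40  11^21=30  11^22=2  11^23=22
  11^24=37  11^25=38  11^26=8  11^27=6  11^28=25  11^29=29
  11^30=32  11^31=24  11^32=18
So 11^32 ≡ 18 (mod 41), giving a = 32.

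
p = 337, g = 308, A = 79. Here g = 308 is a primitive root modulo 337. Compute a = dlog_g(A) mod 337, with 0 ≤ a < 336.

240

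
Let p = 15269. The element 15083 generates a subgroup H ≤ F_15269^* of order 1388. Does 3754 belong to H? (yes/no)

3754 ∈ ⟨15083⟩ iff 3754^1388 ≡ 1 (mod 15269), since |⟨15083⟩| = 1388.
3754^1388 mod 15269 = 4726.
Since 4726 ≠ 1, 3754 does not lie in the subgroup.

no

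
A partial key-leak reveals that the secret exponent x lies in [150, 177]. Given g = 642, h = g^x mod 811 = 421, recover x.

Compute 642^150 mod 811 = 7, then multiply by 642 repeatedly:
  642^150=7  642^151=439  642^152=421
Found 421 at exponent 152.

152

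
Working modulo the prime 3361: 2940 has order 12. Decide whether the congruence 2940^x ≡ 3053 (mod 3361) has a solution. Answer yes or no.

no

⟨2940⟩ has order 12; its elements mod 3361 are {1, 421, 479, 892, 893, 900, 2461, 2468, 2469, 2882, 2940, 3360}.
3053 is not in this set.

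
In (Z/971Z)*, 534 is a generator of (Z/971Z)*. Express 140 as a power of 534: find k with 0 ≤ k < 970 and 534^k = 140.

4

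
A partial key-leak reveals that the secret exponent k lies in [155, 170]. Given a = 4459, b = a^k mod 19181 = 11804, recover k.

Compute 4459^155 mod 19181 = 17423, then multiply by 4459 repeatedly:
  4459^155=17423  4459^156=6107  4459^157=13274  4459^158=15381  4459^159=11804
Found 11804 at exponent 159.

159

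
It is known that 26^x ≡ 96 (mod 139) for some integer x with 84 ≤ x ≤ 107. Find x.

92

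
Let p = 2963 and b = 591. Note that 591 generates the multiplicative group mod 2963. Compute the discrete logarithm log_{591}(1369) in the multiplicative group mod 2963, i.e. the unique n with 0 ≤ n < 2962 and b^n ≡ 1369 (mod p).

1518

Baby-step giant-step with m = ceil(sqrt(2962)) = 55.
Baby table (591^j mod 2963 for j=0..54):
  0:1  1:591  2:2610  3:1750  4:163  5:1517  6:1721  7:802
  8:2865  9:1342  10:2001  11:354  12:1804  13:2447  14:233  15:1405
  16:715  17:1819  18:2423  19:864  20:988  21:197  22:870  23:1571
  24:1042  25:2481  26:2549  27:1255  28:955  29:1435  30:667  31:118
  32:1589  33:2791  34:2053  35:1456  36:1226  37:1594  38:2783  39:288
  40:1317  41:2041  42:290  43:2499  44:1335  45:827  46:2825  47:1406
  48:1306  49:1466  50:1210  51:1027  52:2505  53:1918  54:1672
Giant step factor: 591^(-55) ≡ 2440 (mod 2963).
Scan 1369·2440^i mod 2963 for i = 0, 1, …:
  i=0: 1369   i=1: 1059   i=2: 224   i=3: 1368
  i=4: 1582   i=5: 2254   i=6: 432   i=7: 2215
  i=8: 88   i=9: 1384     …   i=26: 1462
  i=27: 2791
Match at i=27, j=33: n = 27·55 + 33 = 1518.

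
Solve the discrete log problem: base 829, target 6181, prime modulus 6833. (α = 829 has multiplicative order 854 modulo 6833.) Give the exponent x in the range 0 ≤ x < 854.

712

Baby-step giant-step with m = ceil(sqrt(854)) = 30.
Baby table (829^j mod 6833 for j=0..29):
  0:1  1:829  2:3941  3:915  4:72  5:5024  6:3599  7:4383
  8:5184  9:6412  10:6307  11:1258  12:4266  13:3853  14:3126  15:1747
  16:6500  17:4096  18:6416  19:2790  20:3356  21:1093  22:4141  23:2723
  24:2477  25:3533  26:4333  27:4732  28:686  29:1555
Giant step factor: 829^(-30) ≡ 1841 (mod 6833).
Scan 6181·1841^i mod 6833 for i = 0, 1, …:
  i=0: 6181   i=1: 2276   i=2: 1487   i=3: 4367
  i=4: 4039   i=5: 1495   i=6: 5429   i=7: 4943
  i=8: 5340   i=9: 5086     …   i=22: 4638
  i=23: 4141
Match at i=23, j=22: x = 23·30 + 22 = 712.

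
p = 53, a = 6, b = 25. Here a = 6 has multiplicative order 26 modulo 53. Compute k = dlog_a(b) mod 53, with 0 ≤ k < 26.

Successive powers of 6 modulo 53:
  6^0=1  6^1=6  6^2=36  6^3=4  6^4=24  6^5=38
  6^6=16  6^7=43  6^8=46  6^9=11  6^10=13  6^11=25
So 6^11 ≡ 25 (mod 53), giving k = 11.

11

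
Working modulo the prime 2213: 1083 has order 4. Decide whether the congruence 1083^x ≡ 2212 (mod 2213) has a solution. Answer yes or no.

⟨1083⟩ has order 4; its elements mod 2213 are {1, 1083, 1130, 2212}.
2212 is in this set.

yes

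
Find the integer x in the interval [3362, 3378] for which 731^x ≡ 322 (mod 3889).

3364

Compute 731^3362 mod 3889 = 2535, then multiply by 731 repeatedly:
  731^3362=2535  731^3363=1921  731^3364=322
Found 322 at exponent 3364.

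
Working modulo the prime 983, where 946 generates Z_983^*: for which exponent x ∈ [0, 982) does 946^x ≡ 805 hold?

Baby-step giant-step with m = ceil(sqrt(982)) = 32.
Baby table (946^j mod 983 for j=0..31):
  0:1  1:946  2:386  3:463  4:563  5:795  6:75  7:174
  8:443  9:320  10:939  11:645  12:710  13:271  14:786  15:408
  16:632  17:208  18:168  19:665  20:953  21:127  22:216  23:855
  24:804  25:725  26:699  27:678  28:472  29:230  30:337  31:310
Giant step factor: 946^(-32) ≡ 196 (mod 983).
Scan 805·196^i mod 983 for i = 0, 1, …:
  i=0: 805   i=1: 500   i=2: 683   i=3: 180
  i=4: 875   i=5: 458   i=6: 315   i=7: 794
  i=8: 310
Match at i=8, j=31: x = 8·32 + 31 = 287.

287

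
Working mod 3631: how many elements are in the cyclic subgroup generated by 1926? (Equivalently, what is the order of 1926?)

726

The order of 1926 must divide p − 1 = 3630 = 2 · 3 · 5 · 11^2.
Divisors: 1, 2, 3, 5, 6, 10, 11, 15, 22, 30, 33, 55, 66, 110, 121, 165, 242, 330, 363, 605, 726, 1210, 1815, 3630.
Check each in increasing order: 1926^1 ≡ 1926;  1926^2 ≡ 2225;  1926^3 ≡ 770;  1926^5 ≡ 3049;  1926^6 ≡ 1047;  1926^10 ≡ 1041;  1926^11 ≡ 654;  1926^15 ≡ 515;  1926^22 ≡ 2889;  1926^30 ≡ 162;  1926^33 ≡ 1286;  1926^55 ≡ 741;  1926^66 ≡ 1691;  1926^110 ≡ 800;  1926^121 ≡ 336;  1926^165 ≡ 947;  1926^242 ≡ 335;  1926^330 ≡ 3583;  1926^363 ≡ 3630;  1926^605 ≡ 3296;  1926^726 ≡ 1.
Smallest exponent giving 1 is 726.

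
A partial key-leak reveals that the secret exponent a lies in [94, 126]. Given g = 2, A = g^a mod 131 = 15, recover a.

Compute 2^94 mod 131 = 100, then multiply by 2 repeatedly:
  2^94=100  2^95=69  2^96=7  2^97=14  2^98=28
  2^99=56  2^100=112  2^101=93  2^102=55  2^103=110
  2^104=89  2^105=47  2^106=94  2^107=57  2^108=114
  2^109=97  2^110=63  2^111=126  2^112=121  2^113=111
  2^114=91  2^115=51  2^116=102  2^117=73  2^118=15
Found 15 at exponent 118.

118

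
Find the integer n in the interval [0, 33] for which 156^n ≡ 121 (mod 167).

Compute 156^0 mod 167 = 1, then multiply by 156 repeatedly:
  156^0=1  156^1=156  156^2=121
Found 121 at exponent 2.

2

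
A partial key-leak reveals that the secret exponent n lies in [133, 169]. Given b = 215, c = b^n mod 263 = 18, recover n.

154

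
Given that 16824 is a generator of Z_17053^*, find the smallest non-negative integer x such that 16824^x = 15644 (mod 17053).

12099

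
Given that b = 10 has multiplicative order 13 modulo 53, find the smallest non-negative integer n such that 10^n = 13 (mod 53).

7

Successive powers of 10 modulo 53:
  10^0=1  10^1=10  10^2=47  10^3=46  10^4=36  10^5=42
  10^6=49  10^7=13
So 10^7 ≡ 13 (mod 53), giving n = 7.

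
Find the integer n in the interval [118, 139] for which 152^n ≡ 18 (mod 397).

Compute 152^118 mod 397 = 371, then multiply by 152 repeatedly:
  152^118=371  152^119=18
Found 18 at exponent 119.

119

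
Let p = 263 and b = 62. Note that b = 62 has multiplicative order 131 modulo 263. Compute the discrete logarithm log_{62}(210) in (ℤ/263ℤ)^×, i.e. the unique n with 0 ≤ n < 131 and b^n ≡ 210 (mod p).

5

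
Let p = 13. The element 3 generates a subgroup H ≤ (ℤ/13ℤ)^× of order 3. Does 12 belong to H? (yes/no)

⟨3⟩ has order 3; its elements mod 13 are {1, 3, 9}.
12 is not in this set.

no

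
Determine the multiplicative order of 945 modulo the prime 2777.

The order of 945 must divide p − 1 = 2776 = 2^3 · 347.
Divisors: 1, 2, 4, 8, 347, 694, 1388, 2776.
Check each in increasing order: 945^1 ≡ 945;  945^2 ≡ 1608;  945^4 ≡ 277;  945^8 ≡ 1750;  945^347 ≡ 905;  945^694 ≡ 2587;  945^1388 ≡ 2776;  945^2776 ≡ 1.
Smallest exponent giving 1 is 2776.

2776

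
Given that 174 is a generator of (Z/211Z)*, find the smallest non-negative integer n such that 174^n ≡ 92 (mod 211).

131

Baby-step giant-step with m = ceil(sqrt(210)) = 15.
Baby table (174^j mod 211 for j=0..14):
  0:1  1:174  2:103  3:198  4:59  5:138  6:169  7:77
  8:105  9:124  10:54  11:112  12:76  13:142  14:21
Giant step factor: 174^(-15) ≡ 63 (mod 211).
Scan 92·63^i mod 211 for i = 0, 1, …:
  i=0: 92   i=1: 99   i=2: 118   i=3: 49
  i=4: 133   i=5: 150   i=6: 166   i=7: 119
  i=8: 112
Match at i=8, j=11: n = 8·15 + 11 = 131.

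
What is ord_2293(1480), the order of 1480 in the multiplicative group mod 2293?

The order of 1480 must divide p − 1 = 2292 = 2^2 · 3 · 191.
Divisors: 1, 2, 3, 4, 6, 12, 191, 382, 573, 764, 1146, 2292.
Check each in increasing order: 1480^1 ≡ 1480;  1480^2 ≡ 585;  1480^3 ≡ 1339;  1480^4 ≡ 568;  1480^6 ≡ 2088;  1480^12 ≡ 751;  1480^191 ≡ 990;  1480^382 ≡ 989;  1480^573 ≡ 2292;  1480^764 ≡ 1303;  1480^1146 ≡ 1.
Smallest exponent giving 1 is 1146.

1146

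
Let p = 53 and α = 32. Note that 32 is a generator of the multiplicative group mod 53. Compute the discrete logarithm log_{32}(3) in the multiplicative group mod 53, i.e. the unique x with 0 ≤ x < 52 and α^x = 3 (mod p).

Baby-step giant-step with m = ceil(sqrt(52)) = 8.
Baby table (32^j mod 53 for j=0..7):
  0:1  1:32  2:17  3:14  4:24  5:26  6:37  7:18
Giant step factor: 32^(-8) ≡ 15 (mod 53).
Scan 3·15^i mod 53 for i = 0, 1, …:
  i=0: 3   i=1: 45   i=2: 39   i=3: 2
  i=4: 30   i=5: 26
Match at i=5, j=5: x = 5·8 + 5 = 45.

45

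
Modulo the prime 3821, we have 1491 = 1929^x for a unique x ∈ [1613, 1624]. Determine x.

1614

Compute 1929^1613 mod 3821 = 2146, then multiply by 1929 repeatedly:
  1929^1613=2146  1929^1614=1491
Found 1491 at exponent 1614.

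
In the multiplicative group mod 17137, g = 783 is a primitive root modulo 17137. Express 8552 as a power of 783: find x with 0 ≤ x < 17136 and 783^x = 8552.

2467

Baby-step giant-step with m = ceil(sqrt(17136)) = 131.
Baby table (783^j mod 17137 for j=0..130):
  0:1  1:783  2:13294  3:7043  4:13692  5:10211  6:9371  7:2857
  8:9221  9:5366  10:3013  11:11410  12:5653  13:4953  14:5237  15:4828
  16:10184  17:5367  18:3796  19:7567  20:12696  21:1508  22:15448  23:14199
  24:13041  25:14588  26:9162  27:10580  28:6969  29:7161  30:3264  31:2299
  32:732  33:7635  34:14529  35:14376  36:14536  37:2720  38:4772  39:610
  40:14931  41:3539  42:11980  43:6401  44:7979  45:9689  46:11933  47:3874
  48:93  49:4271  50:2478  51:3793  52:5218  53:7088  54:14653  55:8646
  56:703  57:2065  58:6017  59:15773  60:11619  61:15067  62:7205  63:3442
  64:4577  65:2158  66:10288  67:1114  68:15412  69:3148  70:14293  71:958
  72:13223  73:2861  74:12353  75:7131  76:14048  77:14767  78:12223  79:8163
  80:16665  81:7438  82:14511  83:282  84:15162  85:13042  86:15371  87:5319
  88:486  89:3524  90:235  91:12635  92:5156  93:9953  94:13001  95:405
  96:8649  97:3052  98:7673  99:10009  100:5438  101:7978  102:8906  103:15776
  104:13968  105:3538  106:11197  107:10244  108:936  109:13134  110:1722  111:11640
  112:14373  113:12187  114:14249  115:780  116:10945  117:1435  118:9700  119:3409
  120:13012  121:9018  122:650  123:11977  124:4052  125:2371  126:5697  127:5131
  128:7515  129:6254  130:12837
Giant step factor: 783^(-131) ≡ 2387 (mod 17137).
Scan 8552·2387^i mod 17137 for i = 0, 1, …:
  i=0: 8552   i=1: 3457   i=2: 8962   i=3: 5318
  i=4: 12686   i=5: 403   i=6: 2289   i=7: 14277
  i=8: 10843   i=9: 5371     …   i=17: 15721
  i=18: 13134
Match at i=18, j=109: x = 18·131 + 109 = 2467.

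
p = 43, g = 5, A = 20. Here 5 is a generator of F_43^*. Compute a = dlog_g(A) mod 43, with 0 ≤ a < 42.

25

Successive powers of 5 modulo 43:
  5^0=1  5^1=5  5^2=25  5^3=39  5^4=23  5^5=29
  5^6=16  5^7=37  5^8=13  5^9=22  5^10=24  5^11=34
  5^12=41  5^13=33  5^14=36  5^15=8  5^16=40  5^17=28
  5^18=11  5^19=12  5^20=17  5^21=42  5^22=38  5^23=18
  5^24=4  5^25=20
So 5^25 ≡ 20 (mod 43), giving a = 25.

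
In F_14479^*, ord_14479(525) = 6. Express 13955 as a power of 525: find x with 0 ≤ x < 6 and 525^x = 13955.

Successive powers of 525 modulo 14479:
  525^0=1  525^1=525  525^2=524  525^3=14478  525^4=13954  525^5=13955
So 525^5 ≡ 13955 (mod 14479), giving x = 5.

5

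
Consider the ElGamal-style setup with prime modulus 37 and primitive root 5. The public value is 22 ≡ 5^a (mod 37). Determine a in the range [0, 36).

Successive powers of 5 modulo 37:
  5^0=1  5^1=5  5^2=25  5^3=14  5^4=33  5^5=17
  5^6=11  5^7=18  5^8=16  5^9=6  5^10=30  5^11=2
  5^12=10  5^13=13  5^14=28  5^15=29  5^16=34  5^17=22
So 5^17 ≡ 22 (mod 37), giving a = 17.

17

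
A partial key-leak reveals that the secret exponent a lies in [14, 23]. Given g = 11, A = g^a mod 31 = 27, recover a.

21

Compute 11^14 mod 31 = 14, then multiply by 11 repeatedly:
  11^14=14  11^15=30  11^16=20  11^17=3  11^18=2
  11^19=22  11^20=25  11^21=27
Found 27 at exponent 21.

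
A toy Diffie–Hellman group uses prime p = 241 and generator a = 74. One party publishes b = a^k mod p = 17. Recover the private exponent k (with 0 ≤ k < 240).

57

Baby-step giant-step with m = ceil(sqrt(240)) = 16.
Baby table (74^j mod 241 for j=0..15):
  0:1  1:74  2:174  3:103  4:151  5:88  6:5  7:129
  8:147  9:33  10:32  11:199  12:25  13:163  14:12  15:165
Giant step factor: 74^(-16) ≡ 119 (mod 241).
Scan 17·119^i mod 241 for i = 0, 1, …:
  i=0: 17   i=1: 95   i=2: 219   i=3: 33
Match at i=3, j=9: k = 3·16 + 9 = 57.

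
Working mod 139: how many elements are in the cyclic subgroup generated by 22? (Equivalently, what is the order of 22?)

138

The order of 22 must divide p − 1 = 138 = 2 · 3 · 23.
Divisors: 1, 2, 3, 6, 23, 46, 69, 138.
Check each in increasing order: 22^1 ≡ 22;  22^2 ≡ 67;  22^3 ≡ 84;  22^6 ≡ 106;  22^23 ≡ 43;  22^46 ≡ 42;  22^69 ≡ 138;  22^138 ≡ 1.
Smallest exponent giving 1 is 138.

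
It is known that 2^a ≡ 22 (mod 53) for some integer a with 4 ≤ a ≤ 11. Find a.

7

Compute 2^4 mod 53 = 16, then multiply by 2 repeatedly:
  2^4=16  2^5=32  2^6=11  2^7=22
Found 22 at exponent 7.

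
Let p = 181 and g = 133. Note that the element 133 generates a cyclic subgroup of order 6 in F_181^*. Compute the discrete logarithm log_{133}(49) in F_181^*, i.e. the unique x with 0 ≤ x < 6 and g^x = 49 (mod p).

5

Successive powers of 133 modulo 181:
  133^0=1  133^1=133  133^2=132  133^3=180  133^4=48  133^5=49
So 133^5 ≡ 49 (mod 181), giving x = 5.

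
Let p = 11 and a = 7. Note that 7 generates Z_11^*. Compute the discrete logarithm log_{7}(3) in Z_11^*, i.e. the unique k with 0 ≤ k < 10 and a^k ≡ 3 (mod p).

4

Successive powers of 7 modulo 11:
  7^0=1  7^1=7  7^2=5  7^3=2  7^4=3
So 7^4 ≡ 3 (mod 11), giving k = 4.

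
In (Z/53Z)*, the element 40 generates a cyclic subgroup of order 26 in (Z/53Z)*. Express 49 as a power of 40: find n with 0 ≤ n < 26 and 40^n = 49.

12

Successive powers of 40 modulo 53:
  40^0=1  40^1=40  40^2=10  40^3=29  40^4=47  40^5=25
  40^6=46  40^7=38  40^8=36  40^9=9  40^10=42  40^11=37
  40^12=49
So 40^12 ≡ 49 (mod 53), giving n = 12.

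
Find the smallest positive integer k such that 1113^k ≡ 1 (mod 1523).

761

The order of 1113 must divide p − 1 = 1522 = 2 · 761.
Divisors: 1, 2, 761, 1522.
Check each in increasing order: 1113^1 ≡ 1113;  1113^2 ≡ 570;  1113^761 ≡ 1.
Smallest exponent giving 1 is 761.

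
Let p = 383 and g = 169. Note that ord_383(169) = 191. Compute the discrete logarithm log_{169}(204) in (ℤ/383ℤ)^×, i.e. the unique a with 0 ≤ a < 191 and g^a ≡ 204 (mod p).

65

Baby-step giant-step with m = ceil(sqrt(191)) = 14.
Baby table (169^j mod 383 for j=0..13):
  0:1  1:169  2:219  3:243  4:86  5:363  6:67  7:216
  8:119  9:195  10:17  11:192  12:276  13:301
Giant step factor: 169^(-14) ≡ 93 (mod 383).
Scan 204·93^i mod 383 for i = 0, 1, …:
  i=0: 204   i=1: 205   i=2: 298   i=3: 138
  i=4: 195
Match at i=4, j=9: a = 4·14 + 9 = 65.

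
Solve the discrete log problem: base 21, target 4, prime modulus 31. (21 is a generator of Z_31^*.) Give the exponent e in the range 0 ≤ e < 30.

12

Successive powers of 21 modulo 31:
  21^0=1  21^1=21  21^2=7  21^3=23  21^4=18  21^5=6
  21^6=2  21^7=11  21^8=14  21^9=15  21^10=5  21^11=12
  21^12=4
So 21^12 ≡ 4 (mod 31), giving e = 12.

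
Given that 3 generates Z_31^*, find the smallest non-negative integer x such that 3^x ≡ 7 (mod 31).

28

Successive powers of 3 modulo 31:
  3^0=1  3^1=3  3^2=9  3^3=27  3^4=19  3^5=26
  3^6=16  3^7=17  3^8=20  3^9=29  3^10=25  3^11=13
  3^12=8  3^13=24  3^14=10  3^15=30  3^16=28  3^17=22
  3^18=4  3^19=12  3^20=5  3^21=15  3^22=14  3^23=11
  3^24=2  3^25=6  3^26=18  3^27=23  3^28=7
So 3^28 ≡ 7 (mod 31), giving x = 28.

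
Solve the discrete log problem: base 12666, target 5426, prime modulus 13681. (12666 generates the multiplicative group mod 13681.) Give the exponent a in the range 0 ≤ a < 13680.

Baby-step giant-step with m = ceil(sqrt(13680)) = 117.
Baby table (12666^j mod 13681 for j=0..116):
  0:1  1:12666  2:4150  3:1498  4:11802  5:5526  6:320  7:3544
  8:943  9:525  10:684  11:3471  12:6633  13:12238  14:778  15:3828
  16:13665  17:2559  18:2005  19:3394  20:2702  21:7351  22:8561  23:11701
  24:12274  25:5281  26:2737  27:12869  28:3320  29:9407  30:1233  31:7157
  32:256  33:99  34:8963  35:420  36:11492  37:5513  38:13515  39:4318
  40:8831  41:11271  42:10932  43:12992  44:1604  45:13660  46:7634  47:8617
  48:9585  49:12097  50:7083  51:6961  52:7662  53:7559  54:2656  55:12998
  56:9195  57:11198  58:2941  59:11024  60:1698  61:336  62:985  63:12619
  64:10812  65:11663  66:9801  67:11753  68:537  69:2185  70:12228  71:10928
  72:3371  73:12366  74:7668  75:1469  76:194  77:8305  78:11602  79:3311
  80:4861  81:4926  82:7356  83:3486  84:5089  85:6083  86:9567  87:3005
  88:788  89:7359  90:441  91:3858  92:10577  93:3930  94:5902  95:1748
  96:4310  97:3270  98:5433  99:12629  100:662  101:12120  102:11100  103:6644
  104:1073  105:5385  106:6625  107:6677  108:8621  109:5525  110:1335  111:13075
  112:13126  113:2404  114:8839  115:3151  116:3089
Giant step factor: 12666^(-117) ≡ 6485 (mod 13681).
Scan 5426·6485^i mod 13681 for i = 0, 1, …:
  i=0: 5426   i=1: 78   i=2: 13314   i=3: 499
  i=4: 7299   i=5: 11436   i=6: 11440   i=7: 10018
  i=8: 9342   i=9: 3402     …   i=68: 6264
  i=69: 3151
Match at i=69, j=115: a = 69·117 + 115 = 8188.

8188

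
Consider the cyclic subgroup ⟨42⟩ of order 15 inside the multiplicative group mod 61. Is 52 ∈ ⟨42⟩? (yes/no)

no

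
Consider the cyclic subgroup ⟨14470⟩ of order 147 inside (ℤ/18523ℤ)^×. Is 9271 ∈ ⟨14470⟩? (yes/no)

yes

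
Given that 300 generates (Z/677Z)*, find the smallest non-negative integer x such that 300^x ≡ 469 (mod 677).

Baby-step giant-step with m = ceil(sqrt(676)) = 26.
Baby table (300^j mod 677 for j=0..25):
  0:1  1:300  2:636  3:563  4:327  5:612  6:133  7:634
  8:640  9:409  10:163  11:156  12:87  13:374  14:495  15:237
  16:15  17:438  18:62  19:321  20:166  21:379  22:641  23:32
  24:122  25:42
Giant step factor: 300^(-26) ≡ 139 (mod 677).
Scan 469·139^i mod 677 for i = 0, 1, …:
  i=0: 469   i=1: 199   i=2: 581   i=3: 196
  i=4: 164   i=5: 455   i=6: 284   i=7: 210
  i=8: 79   i=9: 149   i=10: 401   i=11: 225
  i=12: 133
Match at i=12, j=6: x = 12·26 + 6 = 318.

318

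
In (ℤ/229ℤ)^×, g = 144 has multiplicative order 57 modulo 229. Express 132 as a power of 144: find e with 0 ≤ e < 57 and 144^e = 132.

56

Baby-step giant-step with m = ceil(sqrt(57)) = 8.
Baby table (144^j mod 229 for j=0..7):
  0:1  1:144  2:126  3:53  4:75  5:37  6:61  7:82
Giant step factor: 144^(-8) ≡ 158 (mod 229).
Scan 132·158^i mod 229 for i = 0, 1, …:
  i=0: 132   i=1: 17   i=2: 167   i=3: 51
  i=4: 43   i=5: 153   i=6: 129   i=7: 1
Match at i=7, j=0: e = 7·8 + 0 = 56.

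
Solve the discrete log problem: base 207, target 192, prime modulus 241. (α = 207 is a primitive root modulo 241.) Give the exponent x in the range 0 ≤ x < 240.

2

Successive powers of 207 modulo 241:
  207^0=1  207^1=207  207^2=192
So 207^2 ≡ 192 (mod 241), giving x = 2.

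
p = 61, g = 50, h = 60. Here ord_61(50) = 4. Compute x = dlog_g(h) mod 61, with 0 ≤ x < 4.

Successive powers of 50 modulo 61:
  50^0=1  50^1=50  50^2=60
So 50^2 ≡ 60 (mod 61), giving x = 2.

2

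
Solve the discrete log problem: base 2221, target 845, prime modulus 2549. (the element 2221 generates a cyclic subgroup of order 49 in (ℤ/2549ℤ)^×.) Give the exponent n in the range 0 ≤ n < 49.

Baby-step giant-step with m = ceil(sqrt(49)) = 7.
Baby table (2221^j mod 2549 for j=0..6):
  0:1  1:2221  2:526  3:804  4:1384  5:2319  6:1519
Giant step factor: 2221^(-7) ≡ 2183 (mod 2549).
Scan 845·2183^i mod 2549 for i = 0, 1, …:
  i=0: 845   i=1: 1708   i=2: 1926   i=3: 1157
  i=4: 2221
Match at i=4, j=1: n = 4·7 + 1 = 29.

29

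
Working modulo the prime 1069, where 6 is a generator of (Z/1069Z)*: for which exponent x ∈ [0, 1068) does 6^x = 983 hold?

Baby-step giant-step with m = ceil(sqrt(1068)) = 33.
Baby table (6^j mod 1069 for j=0..32):
  0:1  1:6  2:36  3:216  4:227  5:293  6:689  7:927
  8:217  9:233  10:329  11:905  12:85  13:510  14:922  15:187
  16:53  17:318  18:839  19:758  20:272  21:563  22:171  23:1026
  24:811  25:590  26:333  27:929  28:229  29:305  30:761  31:290
  32:671
Giant step factor: 6^(-33) ≡ 124 (mod 1069).
Scan 983·124^i mod 1069 for i = 0, 1, …:
  i=0: 983   i=1: 26   i=2: 17   i=3: 1039
  i=4: 556   i=5: 528   i=6: 263   i=7: 542
  i=8: 930   i=9: 937     …   i=25: 83
  i=26: 671
Match at i=26, j=32: x = 26·33 + 32 = 890.

890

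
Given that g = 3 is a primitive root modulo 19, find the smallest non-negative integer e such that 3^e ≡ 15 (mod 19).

Successive powers of 3 modulo 19:
  3^0=1  3^1=3  3^2=9  3^3=8  3^4=5  3^5=15
So 3^5 ≡ 15 (mod 19), giving e = 5.

5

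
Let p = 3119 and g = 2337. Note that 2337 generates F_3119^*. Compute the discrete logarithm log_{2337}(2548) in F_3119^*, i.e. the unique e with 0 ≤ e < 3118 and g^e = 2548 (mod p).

928

Baby-step giant-step with m = ceil(sqrt(3118)) = 56.
Baby table (2337^j mod 3119 for j=0..55):
  0:1  1:2337  2:200  3:2669  4:2572  5:451  6:2884  7:2868
  8:2904  9:2823  10:666  11:61  12:2202  13:2843  14:621  15:942
  16:2559  17:1260  18:284  19:2480  20:658  21:79  22:602  23:205
  24:1878  25:453  26:1320  27:149  28:2004  29:1729  30:1568  31:2710
  32:1700  33:2413  34:29  35:2274  36:2681  37:2545  38:2851  39:603
  40:2542  41:2078  42:3  43:773  44:600  45:1769  46:1478  47:1353
  48:2414  49:2366  50:2474  51:2231  52:1998  53:183  54:368  55:2291
Giant step factor: 2337^(-56) ≡ 2302 (mod 3119).
Scan 2548·2302^i mod 3119 for i = 0, 1, …:
  i=0: 2548   i=1: 1776   i=2: 2462   i=3: 301
  i=4: 484   i=5: 685   i=6: 1775   i=7: 160
  i=8: 278   i=9: 561     …   i=15: 1315
  i=16: 1700
Match at i=16, j=32: e = 16·56 + 32 = 928.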